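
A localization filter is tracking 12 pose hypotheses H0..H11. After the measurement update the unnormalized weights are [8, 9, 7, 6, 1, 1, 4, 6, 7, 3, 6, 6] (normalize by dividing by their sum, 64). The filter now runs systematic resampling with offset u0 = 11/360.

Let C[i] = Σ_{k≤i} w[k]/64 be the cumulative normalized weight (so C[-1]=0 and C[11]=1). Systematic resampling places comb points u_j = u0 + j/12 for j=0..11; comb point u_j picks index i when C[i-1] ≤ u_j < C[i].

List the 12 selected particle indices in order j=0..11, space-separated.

0 0 1 2 2 3 6 7 8 9 10 11

C = [1/8, 17/64, 3/8, 15/32, 31/64, 1/2, 9/16, 21/32, 49/64, 13/16, 29/32, 1]
j=0: u_0=11/360 ∈ [0, 1/8) → index 0
j=1: u_1=41/360 ∈ [0, 1/8) → index 0
j=2: u_2=71/360 ∈ [1/8, 17/64) → index 1
j=3: u_3=101/360 ∈ [17/64, 3/8) → index 2
j=4: u_4=131/360 ∈ [17/64, 3/8) → index 2
j=5: u_5=161/360 ∈ [3/8, 15/32) → index 3
j=6: u_6=191/360 ∈ [1/2, 9/16) → index 6
j=7: u_7=221/360 ∈ [9/16, 21/32) → index 7
j=8: u_8=251/360 ∈ [21/32, 49/64) → index 8
j=9: u_9=281/360 ∈ [49/64, 13/16) → index 9
j=10: u_10=311/360 ∈ [13/16, 29/32) → index 10
j=11: u_11=341/360 ∈ [29/32, 1) → index 11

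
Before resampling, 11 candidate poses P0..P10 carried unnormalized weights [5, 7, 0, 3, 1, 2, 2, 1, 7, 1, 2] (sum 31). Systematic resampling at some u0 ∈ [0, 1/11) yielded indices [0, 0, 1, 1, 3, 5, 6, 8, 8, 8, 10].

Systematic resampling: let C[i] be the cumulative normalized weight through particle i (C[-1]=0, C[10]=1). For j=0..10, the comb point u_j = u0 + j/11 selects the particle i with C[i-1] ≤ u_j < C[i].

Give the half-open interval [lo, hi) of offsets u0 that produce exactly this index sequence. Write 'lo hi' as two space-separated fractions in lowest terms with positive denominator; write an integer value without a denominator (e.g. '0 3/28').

C = [5/31, 12/31, 12/31, 15/31, 16/31, 18/31, 20/31, 21/31, 28/31, 29/31, 1]
j=0 picked index 0: u0 ∈ [0, 5/31)
j=1 picked index 0: u0 ∈ [-1/11, 24/341)
j=2 picked index 1: u0 ∈ [-7/341, 70/341)
j=3 picked index 1: u0 ∈ [-38/341, 39/341)
j=4 picked index 3: u0 ∈ [8/341, 41/341)
j=5 picked index 5: u0 ∈ [21/341, 43/341)
j=6 picked index 6: u0 ∈ [12/341, 34/341)
j=7 picked index 8: u0 ∈ [14/341, 91/341)
j=8 picked index 8: u0 ∈ [-17/341, 60/341)
j=9 picked index 8: u0 ∈ [-48/341, 29/341)
j=10 picked index 10: u0 ∈ [9/341, 1/11)
intersection: [21/341, 24/341)

21/341 24/341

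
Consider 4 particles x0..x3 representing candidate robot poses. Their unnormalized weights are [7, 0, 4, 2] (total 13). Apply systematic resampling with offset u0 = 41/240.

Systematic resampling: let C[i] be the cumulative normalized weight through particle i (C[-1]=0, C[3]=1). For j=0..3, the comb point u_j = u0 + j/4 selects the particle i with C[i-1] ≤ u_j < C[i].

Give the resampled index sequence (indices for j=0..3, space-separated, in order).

0 0 2 3

C = [7/13, 7/13, 11/13, 1]
j=0: u_0=41/240 ∈ [0, 7/13) → index 0
j=1: u_1=101/240 ∈ [0, 7/13) → index 0
j=2: u_2=161/240 ∈ [7/13, 11/13) → index 2
j=3: u_3=221/240 ∈ [11/13, 1) → index 3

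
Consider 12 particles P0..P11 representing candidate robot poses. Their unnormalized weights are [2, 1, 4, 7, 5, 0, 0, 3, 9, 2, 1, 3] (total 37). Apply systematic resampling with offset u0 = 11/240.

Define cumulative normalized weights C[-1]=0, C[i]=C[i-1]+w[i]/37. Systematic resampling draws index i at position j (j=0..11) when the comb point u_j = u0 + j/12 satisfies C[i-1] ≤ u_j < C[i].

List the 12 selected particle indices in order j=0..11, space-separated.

0 2 3 3 4 4 7 8 8 8 9 11

C = [2/37, 3/37, 7/37, 14/37, 19/37, 19/37, 19/37, 22/37, 31/37, 33/37, 34/37, 1]
j=0: u_0=11/240 ∈ [0, 2/37) → index 0
j=1: u_1=31/240 ∈ [3/37, 7/37) → index 2
j=2: u_2=17/80 ∈ [7/37, 14/37) → index 3
j=3: u_3=71/240 ∈ [7/37, 14/37) → index 3
j=4: u_4=91/240 ∈ [14/37, 19/37) → index 4
j=5: u_5=37/80 ∈ [14/37, 19/37) → index 4
j=6: u_6=131/240 ∈ [19/37, 22/37) → index 7
j=7: u_7=151/240 ∈ [22/37, 31/37) → index 8
j=8: u_8=57/80 ∈ [22/37, 31/37) → index 8
j=9: u_9=191/240 ∈ [22/37, 31/37) → index 8
j=10: u_10=211/240 ∈ [31/37, 33/37) → index 9
j=11: u_11=77/80 ∈ [34/37, 1) → index 11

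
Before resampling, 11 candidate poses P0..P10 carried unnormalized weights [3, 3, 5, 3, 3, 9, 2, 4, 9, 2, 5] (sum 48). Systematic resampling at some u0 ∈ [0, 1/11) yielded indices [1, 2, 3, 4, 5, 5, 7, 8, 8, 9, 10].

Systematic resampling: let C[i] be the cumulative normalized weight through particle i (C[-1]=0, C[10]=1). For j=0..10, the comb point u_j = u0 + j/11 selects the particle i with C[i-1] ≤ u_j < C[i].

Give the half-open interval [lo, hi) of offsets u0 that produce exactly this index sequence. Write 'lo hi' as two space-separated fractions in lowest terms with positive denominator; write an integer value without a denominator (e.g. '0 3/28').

1/16 41/528

C = [1/16, 1/8, 11/48, 7/24, 17/48, 13/24, 7/12, 2/3, 41/48, 43/48, 1]
j=0 picked index 1: u0 ∈ [1/16, 1/8)
j=1 picked index 2: u0 ∈ [3/88, 73/528)
j=2 picked index 3: u0 ∈ [25/528, 29/264)
j=3 picked index 4: u0 ∈ [5/264, 43/528)
j=4 picked index 5: u0 ∈ [-5/528, 47/264)
j=5 picked index 5: u0 ∈ [-53/528, 23/264)
j=6 picked index 7: u0 ∈ [5/132, 4/33)
j=7 picked index 8: u0 ∈ [1/33, 115/528)
j=8 picked index 8: u0 ∈ [-2/33, 67/528)
j=9 picked index 9: u0 ∈ [19/528, 41/528)
j=10 picked index 10: u0 ∈ [-7/528, 1/11)
intersection: [1/16, 41/528)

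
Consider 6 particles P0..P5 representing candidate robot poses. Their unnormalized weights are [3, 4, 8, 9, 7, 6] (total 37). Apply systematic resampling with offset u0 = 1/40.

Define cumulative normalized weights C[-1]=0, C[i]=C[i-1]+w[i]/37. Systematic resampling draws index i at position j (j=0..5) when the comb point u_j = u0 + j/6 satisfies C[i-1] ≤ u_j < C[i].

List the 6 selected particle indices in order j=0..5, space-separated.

0 2 2 3 4 5

C = [3/37, 7/37, 15/37, 24/37, 31/37, 1]
j=0: u_0=1/40 ∈ [0, 3/37) → index 0
j=1: u_1=23/120 ∈ [7/37, 15/37) → index 2
j=2: u_2=43/120 ∈ [7/37, 15/37) → index 2
j=3: u_3=21/40 ∈ [15/37, 24/37) → index 3
j=4: u_4=83/120 ∈ [24/37, 31/37) → index 4
j=5: u_5=103/120 ∈ [31/37, 1) → index 5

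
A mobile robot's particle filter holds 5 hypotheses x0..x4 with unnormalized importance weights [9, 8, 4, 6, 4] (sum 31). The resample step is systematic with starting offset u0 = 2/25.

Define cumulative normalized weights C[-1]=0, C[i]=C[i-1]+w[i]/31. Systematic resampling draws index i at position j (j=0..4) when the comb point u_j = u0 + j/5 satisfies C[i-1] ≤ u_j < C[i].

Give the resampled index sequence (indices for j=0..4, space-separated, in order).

C = [9/31, 17/31, 21/31, 27/31, 1]
j=0: u_0=2/25 ∈ [0, 9/31) → index 0
j=1: u_1=7/25 ∈ [0, 9/31) → index 0
j=2: u_2=12/25 ∈ [9/31, 17/31) → index 1
j=3: u_3=17/25 ∈ [21/31, 27/31) → index 3
j=4: u_4=22/25 ∈ [27/31, 1) → index 4

0 0 1 3 4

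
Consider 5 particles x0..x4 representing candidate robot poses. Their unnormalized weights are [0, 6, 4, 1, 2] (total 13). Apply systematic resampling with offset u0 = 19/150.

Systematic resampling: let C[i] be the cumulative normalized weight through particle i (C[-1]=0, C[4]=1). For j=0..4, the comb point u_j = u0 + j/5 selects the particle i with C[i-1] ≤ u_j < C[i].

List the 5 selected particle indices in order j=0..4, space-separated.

1 1 2 2 4

C = [0, 6/13, 10/13, 11/13, 1]
j=0: u_0=19/150 ∈ [0, 6/13) → index 1
j=1: u_1=49/150 ∈ [0, 6/13) → index 1
j=2: u_2=79/150 ∈ [6/13, 10/13) → index 2
j=3: u_3=109/150 ∈ [6/13, 10/13) → index 2
j=4: u_4=139/150 ∈ [11/13, 1) → index 4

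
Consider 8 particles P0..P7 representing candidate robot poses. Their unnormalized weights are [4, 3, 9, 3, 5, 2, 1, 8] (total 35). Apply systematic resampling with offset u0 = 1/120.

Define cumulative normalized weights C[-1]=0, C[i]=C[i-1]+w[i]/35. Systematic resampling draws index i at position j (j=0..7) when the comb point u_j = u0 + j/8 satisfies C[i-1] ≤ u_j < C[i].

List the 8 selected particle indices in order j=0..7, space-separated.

C = [4/35, 1/5, 16/35, 19/35, 24/35, 26/35, 27/35, 1]
j=0: u_0=1/120 ∈ [0, 4/35) → index 0
j=1: u_1=2/15 ∈ [4/35, 1/5) → index 1
j=2: u_2=31/120 ∈ [1/5, 16/35) → index 2
j=3: u_3=23/60 ∈ [1/5, 16/35) → index 2
j=4: u_4=61/120 ∈ [16/35, 19/35) → index 3
j=5: u_5=19/30 ∈ [19/35, 24/35) → index 4
j=6: u_6=91/120 ∈ [26/35, 27/35) → index 6
j=7: u_7=53/60 ∈ [27/35, 1) → index 7

0 1 2 2 3 4 6 7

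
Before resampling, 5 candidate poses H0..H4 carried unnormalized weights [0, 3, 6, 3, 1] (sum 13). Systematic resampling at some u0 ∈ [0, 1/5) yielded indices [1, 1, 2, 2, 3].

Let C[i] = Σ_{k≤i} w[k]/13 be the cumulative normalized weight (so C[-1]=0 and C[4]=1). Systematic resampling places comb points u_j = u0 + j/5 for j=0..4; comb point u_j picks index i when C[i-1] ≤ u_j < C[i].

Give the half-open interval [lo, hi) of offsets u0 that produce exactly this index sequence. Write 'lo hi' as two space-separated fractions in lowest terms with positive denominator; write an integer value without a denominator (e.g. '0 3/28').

0 2/65

C = [0, 3/13, 9/13, 12/13, 1]
j=0 picked index 1: u0 ∈ [0, 3/13)
j=1 picked index 1: u0 ∈ [-1/5, 2/65)
j=2 picked index 2: u0 ∈ [-11/65, 19/65)
j=3 picked index 2: u0 ∈ [-24/65, 6/65)
j=4 picked index 3: u0 ∈ [-7/65, 8/65)
intersection: [0, 2/65)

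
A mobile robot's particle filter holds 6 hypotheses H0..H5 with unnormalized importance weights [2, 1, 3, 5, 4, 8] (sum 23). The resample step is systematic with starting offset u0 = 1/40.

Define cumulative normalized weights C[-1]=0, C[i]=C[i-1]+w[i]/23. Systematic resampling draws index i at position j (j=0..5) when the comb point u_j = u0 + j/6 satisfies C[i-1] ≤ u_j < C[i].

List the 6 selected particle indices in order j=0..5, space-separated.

0 2 3 4 5 5

C = [2/23, 3/23, 6/23, 11/23, 15/23, 1]
j=0: u_0=1/40 ∈ [0, 2/23) → index 0
j=1: u_1=23/120 ∈ [3/23, 6/23) → index 2
j=2: u_2=43/120 ∈ [6/23, 11/23) → index 3
j=3: u_3=21/40 ∈ [11/23, 15/23) → index 4
j=4: u_4=83/120 ∈ [15/23, 1) → index 5
j=5: u_5=103/120 ∈ [15/23, 1) → index 5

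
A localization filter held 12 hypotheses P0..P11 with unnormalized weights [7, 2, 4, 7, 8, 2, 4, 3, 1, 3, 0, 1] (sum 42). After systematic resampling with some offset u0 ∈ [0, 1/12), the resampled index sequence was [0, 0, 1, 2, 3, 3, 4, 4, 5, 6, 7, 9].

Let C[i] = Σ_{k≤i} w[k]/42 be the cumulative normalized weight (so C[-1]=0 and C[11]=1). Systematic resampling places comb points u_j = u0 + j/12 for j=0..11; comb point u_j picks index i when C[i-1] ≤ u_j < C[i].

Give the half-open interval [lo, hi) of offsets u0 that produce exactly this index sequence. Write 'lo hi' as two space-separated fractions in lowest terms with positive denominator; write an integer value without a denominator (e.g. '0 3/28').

C = [1/6, 3/14, 13/42, 10/21, 2/3, 5/7, 17/21, 37/42, 19/21, 41/42, 41/42, 1]
j=0 picked index 0: u0 ∈ [0, 1/6)
j=1 picked index 0: u0 ∈ [-1/12, 1/12)
j=2 picked index 1: u0 ∈ [0, 1/21)
j=3 picked index 2: u0 ∈ [-1/28, 5/84)
j=4 picked index 3: u0 ∈ [-1/42, 1/7)
j=5 picked index 3: u0 ∈ [-3/28, 5/84)
j=6 picked index 4: u0 ∈ [-1/42, 1/6)
j=7 picked index 4: u0 ∈ [-3/28, 1/12)
j=8 picked index 5: u0 ∈ [0, 1/21)
j=9 picked index 6: u0 ∈ [-1/28, 5/84)
j=10 picked index 7: u0 ∈ [-1/42, 1/21)
j=11 picked index 9: u0 ∈ [-1/84, 5/84)
intersection: [0, 1/21)

0 1/21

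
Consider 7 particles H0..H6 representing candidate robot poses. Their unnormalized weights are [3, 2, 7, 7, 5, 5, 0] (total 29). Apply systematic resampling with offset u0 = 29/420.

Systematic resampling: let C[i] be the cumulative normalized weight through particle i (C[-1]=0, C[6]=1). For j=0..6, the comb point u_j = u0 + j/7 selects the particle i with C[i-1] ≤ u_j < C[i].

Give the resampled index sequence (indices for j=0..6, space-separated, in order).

C = [3/29, 5/29, 12/29, 19/29, 24/29, 1, 1]
j=0: u_0=29/420 ∈ [0, 3/29) → index 0
j=1: u_1=89/420 ∈ [5/29, 12/29) → index 2
j=2: u_2=149/420 ∈ [5/29, 12/29) → index 2
j=3: u_3=209/420 ∈ [12/29, 19/29) → index 3
j=4: u_4=269/420 ∈ [12/29, 19/29) → index 3
j=5: u_5=47/60 ∈ [19/29, 24/29) → index 4
j=6: u_6=389/420 ∈ [24/29, 1) → index 5

0 2 2 3 3 4 5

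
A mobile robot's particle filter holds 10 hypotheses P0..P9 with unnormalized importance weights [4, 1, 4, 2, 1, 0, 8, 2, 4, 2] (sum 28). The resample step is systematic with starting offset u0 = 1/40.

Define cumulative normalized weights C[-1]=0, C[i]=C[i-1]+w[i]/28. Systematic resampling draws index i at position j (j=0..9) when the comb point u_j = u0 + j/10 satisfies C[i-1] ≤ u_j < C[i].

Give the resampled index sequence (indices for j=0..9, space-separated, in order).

C = [1/7, 5/28, 9/28, 11/28, 3/7, 3/7, 5/7, 11/14, 13/14, 1]
j=0: u_0=1/40 ∈ [0, 1/7) → index 0
j=1: u_1=1/8 ∈ [0, 1/7) → index 0
j=2: u_2=9/40 ∈ [5/28, 9/28) → index 2
j=3: u_3=13/40 ∈ [9/28, 11/28) → index 3
j=4: u_4=17/40 ∈ [11/28, 3/7) → index 4
j=5: u_5=21/40 ∈ [3/7, 5/7) → index 6
j=6: u_6=5/8 ∈ [3/7, 5/7) → index 6
j=7: u_7=29/40 ∈ [5/7, 11/14) → index 7
j=8: u_8=33/40 ∈ [11/14, 13/14) → index 8
j=9: u_9=37/40 ∈ [11/14, 13/14) → index 8

0 0 2 3 4 6 6 7 8 8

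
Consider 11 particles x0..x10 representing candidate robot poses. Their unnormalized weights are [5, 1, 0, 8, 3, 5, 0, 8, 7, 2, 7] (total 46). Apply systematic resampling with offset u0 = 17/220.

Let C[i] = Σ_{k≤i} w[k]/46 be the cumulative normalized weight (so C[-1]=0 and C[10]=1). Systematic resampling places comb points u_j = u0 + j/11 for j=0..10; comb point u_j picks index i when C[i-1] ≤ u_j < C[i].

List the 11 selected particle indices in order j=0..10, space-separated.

0 3 3 4 5 7 7 8 9 10 10

C = [5/46, 3/23, 3/23, 7/23, 17/46, 11/23, 11/23, 15/23, 37/46, 39/46, 1]
j=0: u_0=17/220 ∈ [0, 5/46) → index 0
j=1: u_1=37/220 ∈ [3/23, 7/23) → index 3
j=2: u_2=57/220 ∈ [3/23, 7/23) → index 3
j=3: u_3=7/20 ∈ [7/23, 17/46) → index 4
j=4: u_4=97/220 ∈ [17/46, 11/23) → index 5
j=5: u_5=117/220 ∈ [11/23, 15/23) → index 7
j=6: u_6=137/220 ∈ [11/23, 15/23) → index 7
j=7: u_7=157/220 ∈ [15/23, 37/46) → index 8
j=8: u_8=177/220 ∈ [37/46, 39/46) → index 9
j=9: u_9=197/220 ∈ [39/46, 1) → index 10
j=10: u_10=217/220 ∈ [39/46, 1) → index 10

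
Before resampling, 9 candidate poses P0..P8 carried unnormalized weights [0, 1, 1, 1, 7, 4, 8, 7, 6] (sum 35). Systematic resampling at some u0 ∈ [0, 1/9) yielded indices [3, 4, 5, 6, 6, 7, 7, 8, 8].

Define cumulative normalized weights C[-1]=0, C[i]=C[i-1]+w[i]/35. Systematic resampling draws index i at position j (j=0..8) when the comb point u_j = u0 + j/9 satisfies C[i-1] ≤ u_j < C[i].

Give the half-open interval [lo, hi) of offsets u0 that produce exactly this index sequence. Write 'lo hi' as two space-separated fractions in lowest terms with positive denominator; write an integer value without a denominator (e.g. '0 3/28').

23/315 3/35

C = [0, 1/35, 2/35, 3/35, 2/7, 2/5, 22/35, 29/35, 1]
j=0 picked index 3: u0 ∈ [2/35, 3/35)
j=1 picked index 4: u0 ∈ [-8/315, 11/63)
j=2 picked index 5: u0 ∈ [4/63, 8/45)
j=3 picked index 6: u0 ∈ [1/15, 31/105)
j=4 picked index 6: u0 ∈ [-2/45, 58/315)
j=5 picked index 7: u0 ∈ [23/315, 86/315)
j=6 picked index 7: u0 ∈ [-4/105, 17/105)
j=7 picked index 8: u0 ∈ [16/315, 2/9)
j=8 picked index 8: u0 ∈ [-19/315, 1/9)
intersection: [23/315, 3/35)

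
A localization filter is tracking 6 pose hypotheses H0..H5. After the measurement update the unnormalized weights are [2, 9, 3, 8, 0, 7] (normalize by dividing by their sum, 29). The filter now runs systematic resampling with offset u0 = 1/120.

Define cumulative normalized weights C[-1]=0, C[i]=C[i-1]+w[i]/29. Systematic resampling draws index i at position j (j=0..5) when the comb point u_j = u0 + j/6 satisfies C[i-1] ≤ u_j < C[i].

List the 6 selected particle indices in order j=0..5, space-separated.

C = [2/29, 11/29, 14/29, 22/29, 22/29, 1]
j=0: u_0=1/120 ∈ [0, 2/29) → index 0
j=1: u_1=7/40 ∈ [2/29, 11/29) → index 1
j=2: u_2=41/120 ∈ [2/29, 11/29) → index 1
j=3: u_3=61/120 ∈ [14/29, 22/29) → index 3
j=4: u_4=27/40 ∈ [14/29, 22/29) → index 3
j=5: u_5=101/120 ∈ [22/29, 1) → index 5

0 1 1 3 3 5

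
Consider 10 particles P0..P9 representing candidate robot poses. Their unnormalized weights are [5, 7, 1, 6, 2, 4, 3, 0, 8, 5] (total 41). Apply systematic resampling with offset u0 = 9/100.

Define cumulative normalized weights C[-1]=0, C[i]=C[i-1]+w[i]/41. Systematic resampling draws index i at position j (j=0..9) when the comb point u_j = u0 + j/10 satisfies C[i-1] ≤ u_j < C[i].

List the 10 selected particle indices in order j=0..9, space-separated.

C = [5/41, 12/41, 13/41, 19/41, 21/41, 25/41, 28/41, 28/41, 36/41, 1]
j=0: u_0=9/100 ∈ [0, 5/41) → index 0
j=1: u_1=19/100 ∈ [5/41, 12/41) → index 1
j=2: u_2=29/100 ∈ [5/41, 12/41) → index 1
j=3: u_3=39/100 ∈ [13/41, 19/41) → index 3
j=4: u_4=49/100 ∈ [19/41, 21/41) → index 4
j=5: u_5=59/100 ∈ [21/41, 25/41) → index 5
j=6: u_6=69/100 ∈ [28/41, 36/41) → index 8
j=7: u_7=79/100 ∈ [28/41, 36/41) → index 8
j=8: u_8=89/100 ∈ [36/41, 1) → index 9
j=9: u_9=99/100 ∈ [36/41, 1) → index 9

0 1 1 3 4 5 8 8 9 9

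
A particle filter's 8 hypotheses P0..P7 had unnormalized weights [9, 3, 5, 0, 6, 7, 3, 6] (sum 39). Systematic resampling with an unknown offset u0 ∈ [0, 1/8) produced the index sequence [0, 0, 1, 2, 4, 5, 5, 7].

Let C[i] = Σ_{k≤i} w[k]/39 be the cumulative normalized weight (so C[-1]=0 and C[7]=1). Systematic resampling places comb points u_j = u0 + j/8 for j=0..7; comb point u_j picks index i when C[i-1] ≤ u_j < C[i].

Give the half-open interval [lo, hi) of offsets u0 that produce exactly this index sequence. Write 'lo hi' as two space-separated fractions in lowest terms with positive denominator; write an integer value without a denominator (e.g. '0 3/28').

C = [3/13, 4/13, 17/39, 17/39, 23/39, 10/13, 11/13, 1]
j=0 picked index 0: u0 ∈ [0, 3/13)
j=1 picked index 0: u0 ∈ [-1/8, 11/104)
j=2 picked index 1: u0 ∈ [-1/52, 3/52)
j=3 picked index 2: u0 ∈ [-7/104, 19/312)
j=4 picked index 4: u0 ∈ [-5/78, 7/78)
j=5 picked index 5: u0 ∈ [-11/312, 15/104)
j=6 picked index 5: u0 ∈ [-25/156, 1/52)
j=7 picked index 7: u0 ∈ [-3/104, 1/8)
intersection: [0, 1/52)

0 1/52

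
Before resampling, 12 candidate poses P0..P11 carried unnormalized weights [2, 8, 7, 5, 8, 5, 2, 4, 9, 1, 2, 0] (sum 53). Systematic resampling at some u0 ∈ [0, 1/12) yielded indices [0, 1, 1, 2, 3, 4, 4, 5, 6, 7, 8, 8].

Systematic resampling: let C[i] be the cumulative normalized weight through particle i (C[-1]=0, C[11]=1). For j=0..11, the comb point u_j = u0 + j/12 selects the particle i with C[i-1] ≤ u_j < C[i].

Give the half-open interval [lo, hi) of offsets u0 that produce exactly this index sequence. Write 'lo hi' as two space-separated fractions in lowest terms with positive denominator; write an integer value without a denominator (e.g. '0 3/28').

C = [2/53, 10/53, 17/53, 22/53, 30/53, 35/53, 37/53, 41/53, 50/53, 51/53, 1, 1]
j=0 picked index 0: u0 ∈ [0, 2/53)
j=1 picked index 1: u0 ∈ [-29/636, 67/636)
j=2 picked index 1: u0 ∈ [-41/318, 7/318)
j=3 picked index 2: u0 ∈ [-13/212, 15/212)
j=4 picked index 3: u0 ∈ [-2/159, 13/159)
j=5 picked index 4: u0 ∈ [-1/636, 95/636)
j=6 picked index 4: u0 ∈ [-9/106, 7/106)
j=7 picked index 5: u0 ∈ [-11/636, 49/636)
j=8 picked index 6: u0 ∈ [-1/159, 5/159)
j=9 picked index 7: u0 ∈ [-11/212, 5/212)
j=10 picked index 8: u0 ∈ [-19/318, 35/318)
j=11 picked index 8: u0 ∈ [-91/636, 17/636)
intersection: [0, 7/318)

0 7/318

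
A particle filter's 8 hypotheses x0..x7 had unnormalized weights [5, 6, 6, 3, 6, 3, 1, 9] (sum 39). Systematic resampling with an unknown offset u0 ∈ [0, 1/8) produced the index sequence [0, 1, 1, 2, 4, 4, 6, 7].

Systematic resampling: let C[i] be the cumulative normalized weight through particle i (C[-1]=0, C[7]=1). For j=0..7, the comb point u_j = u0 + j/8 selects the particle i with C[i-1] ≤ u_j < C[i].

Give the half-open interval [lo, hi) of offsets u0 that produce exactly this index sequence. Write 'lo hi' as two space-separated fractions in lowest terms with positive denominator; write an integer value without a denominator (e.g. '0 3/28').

C = [5/39, 11/39, 17/39, 20/39, 2/3, 29/39, 10/13, 1]
j=0 picked index 0: u0 ∈ [0, 5/39)
j=1 picked index 1: u0 ∈ [1/312, 49/312)
j=2 picked index 1: u0 ∈ [-19/156, 5/156)
j=3 picked index 2: u0 ∈ [-29/312, 19/312)
j=4 picked index 4: u0 ∈ [1/78, 1/6)
j=5 picked index 4: u0 ∈ [-35/312, 1/24)
j=6 picked index 6: u0 ∈ [-1/156, 1/52)
j=7 picked index 7: u0 ∈ [-11/104, 1/8)
intersection: [1/78, 1/52)

1/78 1/52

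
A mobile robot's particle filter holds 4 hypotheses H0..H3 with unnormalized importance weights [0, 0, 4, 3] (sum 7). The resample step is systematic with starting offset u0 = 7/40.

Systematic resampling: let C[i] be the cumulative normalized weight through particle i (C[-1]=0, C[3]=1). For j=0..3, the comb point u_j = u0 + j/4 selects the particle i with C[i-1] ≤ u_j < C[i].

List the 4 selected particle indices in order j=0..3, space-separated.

2 2 3 3

C = [0, 0, 4/7, 1]
j=0: u_0=7/40 ∈ [0, 4/7) → index 2
j=1: u_1=17/40 ∈ [0, 4/7) → index 2
j=2: u_2=27/40 ∈ [4/7, 1) → index 3
j=3: u_3=37/40 ∈ [4/7, 1) → index 3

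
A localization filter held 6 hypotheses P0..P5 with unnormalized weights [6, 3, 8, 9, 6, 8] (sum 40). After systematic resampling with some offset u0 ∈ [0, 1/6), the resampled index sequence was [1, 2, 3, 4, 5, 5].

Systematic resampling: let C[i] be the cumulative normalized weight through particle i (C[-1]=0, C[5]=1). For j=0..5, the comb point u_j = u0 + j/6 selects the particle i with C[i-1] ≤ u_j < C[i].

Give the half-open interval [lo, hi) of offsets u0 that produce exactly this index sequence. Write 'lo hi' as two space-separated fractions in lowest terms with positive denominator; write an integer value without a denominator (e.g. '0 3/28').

C = [3/20, 9/40, 17/40, 13/20, 4/5, 1]
j=0 picked index 1: u0 ∈ [3/20, 9/40)
j=1 picked index 2: u0 ∈ [7/120, 31/120)
j=2 picked index 3: u0 ∈ [11/120, 19/60)
j=3 picked index 4: u0 ∈ [3/20, 3/10)
j=4 picked index 5: u0 ∈ [2/15, 1/3)
j=5 picked index 5: u0 ∈ [-1/30, 1/6)
intersection: [3/20, 1/6)

3/20 1/6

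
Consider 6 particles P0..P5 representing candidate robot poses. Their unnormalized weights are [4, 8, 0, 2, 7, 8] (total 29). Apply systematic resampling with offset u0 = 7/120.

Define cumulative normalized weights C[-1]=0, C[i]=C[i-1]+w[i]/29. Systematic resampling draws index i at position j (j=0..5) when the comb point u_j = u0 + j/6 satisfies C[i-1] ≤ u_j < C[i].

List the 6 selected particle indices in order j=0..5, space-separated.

0 1 1 4 5 5

C = [4/29, 12/29, 12/29, 14/29, 21/29, 1]
j=0: u_0=7/120 ∈ [0, 4/29) → index 0
j=1: u_1=9/40 ∈ [4/29, 12/29) → index 1
j=2: u_2=47/120 ∈ [4/29, 12/29) → index 1
j=3: u_3=67/120 ∈ [14/29, 21/29) → index 4
j=4: u_4=29/40 ∈ [21/29, 1) → index 5
j=5: u_5=107/120 ∈ [21/29, 1) → index 5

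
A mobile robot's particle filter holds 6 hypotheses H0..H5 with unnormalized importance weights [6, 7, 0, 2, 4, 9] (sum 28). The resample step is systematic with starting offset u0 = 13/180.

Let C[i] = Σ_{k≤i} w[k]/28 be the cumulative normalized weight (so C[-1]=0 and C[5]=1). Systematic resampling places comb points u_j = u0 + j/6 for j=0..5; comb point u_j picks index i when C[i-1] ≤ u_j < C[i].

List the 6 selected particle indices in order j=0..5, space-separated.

0 1 1 4 5 5

C = [3/14, 13/28, 13/28, 15/28, 19/28, 1]
j=0: u_0=13/180 ∈ [0, 3/14) → index 0
j=1: u_1=43/180 ∈ [3/14, 13/28) → index 1
j=2: u_2=73/180 ∈ [3/14, 13/28) → index 1
j=3: u_3=103/180 ∈ [15/28, 19/28) → index 4
j=4: u_4=133/180 ∈ [19/28, 1) → index 5
j=5: u_5=163/180 ∈ [19/28, 1) → index 5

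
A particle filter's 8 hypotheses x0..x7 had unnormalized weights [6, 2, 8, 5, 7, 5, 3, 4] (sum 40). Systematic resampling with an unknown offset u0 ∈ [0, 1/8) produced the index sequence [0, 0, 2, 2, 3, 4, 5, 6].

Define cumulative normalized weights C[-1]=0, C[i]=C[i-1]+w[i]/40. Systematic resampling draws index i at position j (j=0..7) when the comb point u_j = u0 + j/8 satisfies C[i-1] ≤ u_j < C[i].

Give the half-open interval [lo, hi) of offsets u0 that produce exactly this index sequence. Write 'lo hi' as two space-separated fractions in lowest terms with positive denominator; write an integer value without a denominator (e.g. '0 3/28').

0 1/40

C = [3/20, 1/5, 2/5, 21/40, 7/10, 33/40, 9/10, 1]
j=0 picked index 0: u0 ∈ [0, 3/20)
j=1 picked index 0: u0 ∈ [-1/8, 1/40)
j=2 picked index 2: u0 ∈ [-1/20, 3/20)
j=3 picked index 2: u0 ∈ [-7/40, 1/40)
j=4 picked index 3: u0 ∈ [-1/10, 1/40)
j=5 picked index 4: u0 ∈ [-1/10, 3/40)
j=6 picked index 5: u0 ∈ [-1/20, 3/40)
j=7 picked index 6: u0 ∈ [-1/20, 1/40)
intersection: [0, 1/40)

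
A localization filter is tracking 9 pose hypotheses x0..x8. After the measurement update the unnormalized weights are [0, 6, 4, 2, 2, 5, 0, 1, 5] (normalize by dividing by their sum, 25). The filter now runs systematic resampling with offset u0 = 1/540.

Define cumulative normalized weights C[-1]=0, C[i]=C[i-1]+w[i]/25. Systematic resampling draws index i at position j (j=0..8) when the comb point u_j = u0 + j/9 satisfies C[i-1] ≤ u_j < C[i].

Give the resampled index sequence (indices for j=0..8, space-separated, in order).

C = [0, 6/25, 2/5, 12/25, 14/25, 19/25, 19/25, 4/5, 1]
j=0: u_0=1/540 ∈ [0, 6/25) → index 1
j=1: u_1=61/540 ∈ [0, 6/25) → index 1
j=2: u_2=121/540 ∈ [0, 6/25) → index 1
j=3: u_3=181/540 ∈ [6/25, 2/5) → index 2
j=4: u_4=241/540 ∈ [2/5, 12/25) → index 3
j=5: u_5=301/540 ∈ [12/25, 14/25) → index 4
j=6: u_6=361/540 ∈ [14/25, 19/25) → index 5
j=7: u_7=421/540 ∈ [19/25, 4/5) → index 7
j=8: u_8=481/540 ∈ [4/5, 1) → index 8

1 1 1 2 3 4 5 7 8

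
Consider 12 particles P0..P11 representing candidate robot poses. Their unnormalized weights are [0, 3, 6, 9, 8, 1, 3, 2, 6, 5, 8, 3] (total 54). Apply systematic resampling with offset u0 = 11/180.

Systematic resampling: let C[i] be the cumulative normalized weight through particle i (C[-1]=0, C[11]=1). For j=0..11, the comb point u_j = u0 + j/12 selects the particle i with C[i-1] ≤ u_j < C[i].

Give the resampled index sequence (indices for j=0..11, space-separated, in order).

2 2 3 3 4 4 7 8 9 10 10 11

C = [0, 1/18, 1/6, 1/3, 13/27, 1/2, 5/9, 16/27, 19/27, 43/54, 17/18, 1]
j=0: u_0=11/180 ∈ [1/18, 1/6) → index 2
j=1: u_1=13/90 ∈ [1/18, 1/6) → index 2
j=2: u_2=41/180 ∈ [1/6, 1/3) → index 3
j=3: u_3=14/45 ∈ [1/6, 1/3) → index 3
j=4: u_4=71/180 ∈ [1/3, 13/27) → index 4
j=5: u_5=43/90 ∈ [1/3, 13/27) → index 4
j=6: u_6=101/180 ∈ [5/9, 16/27) → index 7
j=7: u_7=29/45 ∈ [16/27, 19/27) → index 8
j=8: u_8=131/180 ∈ [19/27, 43/54) → index 9
j=9: u_9=73/90 ∈ [43/54, 17/18) → index 10
j=10: u_10=161/180 ∈ [43/54, 17/18) → index 10
j=11: u_11=44/45 ∈ [17/18, 1) → index 11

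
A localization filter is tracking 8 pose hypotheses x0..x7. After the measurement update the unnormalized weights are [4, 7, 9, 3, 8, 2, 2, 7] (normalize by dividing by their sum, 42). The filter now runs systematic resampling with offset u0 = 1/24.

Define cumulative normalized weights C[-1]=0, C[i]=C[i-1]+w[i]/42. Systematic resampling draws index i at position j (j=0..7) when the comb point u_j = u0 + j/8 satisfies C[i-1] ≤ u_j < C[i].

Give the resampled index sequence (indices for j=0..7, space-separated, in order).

0 1 2 2 3 4 6 7

C = [2/21, 11/42, 10/21, 23/42, 31/42, 11/14, 5/6, 1]
j=0: u_0=1/24 ∈ [0, 2/21) → index 0
j=1: u_1=1/6 ∈ [2/21, 11/42) → index 1
j=2: u_2=7/24 ∈ [11/42, 10/21) → index 2
j=3: u_3=5/12 ∈ [11/42, 10/21) → index 2
j=4: u_4=13/24 ∈ [10/21, 23/42) → index 3
j=5: u_5=2/3 ∈ [23/42, 31/42) → index 4
j=6: u_6=19/24 ∈ [11/14, 5/6) → index 6
j=7: u_7=11/12 ∈ [5/6, 1) → index 7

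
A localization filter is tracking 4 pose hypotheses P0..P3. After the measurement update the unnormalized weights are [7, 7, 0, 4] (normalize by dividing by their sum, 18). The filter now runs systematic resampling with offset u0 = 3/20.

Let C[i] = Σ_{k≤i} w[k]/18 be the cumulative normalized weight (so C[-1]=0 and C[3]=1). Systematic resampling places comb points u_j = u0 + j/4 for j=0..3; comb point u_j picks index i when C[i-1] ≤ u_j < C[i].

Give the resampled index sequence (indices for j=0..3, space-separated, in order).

0 1 1 3

C = [7/18, 7/9, 7/9, 1]
j=0: u_0=3/20 ∈ [0, 7/18) → index 0
j=1: u_1=2/5 ∈ [7/18, 7/9) → index 1
j=2: u_2=13/20 ∈ [7/18, 7/9) → index 1
j=3: u_3=9/10 ∈ [7/9, 1) → index 3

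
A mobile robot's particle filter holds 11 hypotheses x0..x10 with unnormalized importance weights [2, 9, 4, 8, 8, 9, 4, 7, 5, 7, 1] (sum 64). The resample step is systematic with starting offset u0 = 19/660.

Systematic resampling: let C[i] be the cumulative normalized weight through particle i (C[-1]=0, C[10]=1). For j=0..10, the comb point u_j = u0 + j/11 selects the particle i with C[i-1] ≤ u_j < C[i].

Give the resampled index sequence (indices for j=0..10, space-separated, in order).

C = [1/32, 11/64, 15/64, 23/64, 31/64, 5/8, 11/16, 51/64, 7/8, 63/64, 1]
j=0: u_0=19/660 ∈ [0, 1/32) → index 0
j=1: u_1=79/660 ∈ [1/32, 11/64) → index 1
j=2: u_2=139/660 ∈ [11/64, 15/64) → index 2
j=3: u_3=199/660 ∈ [15/64, 23/64) → index 3
j=4: u_4=259/660 ∈ [23/64, 31/64) → index 4
j=5: u_5=29/60 ∈ [23/64, 31/64) → index 4
j=6: u_6=379/660 ∈ [31/64, 5/8) → index 5
j=7: u_7=439/660 ∈ [5/8, 11/16) → index 6
j=8: u_8=499/660 ∈ [11/16, 51/64) → index 7
j=9: u_9=559/660 ∈ [51/64, 7/8) → index 8
j=10: u_10=619/660 ∈ [7/8, 63/64) → index 9

0 1 2 3 4 4 5 6 7 8 9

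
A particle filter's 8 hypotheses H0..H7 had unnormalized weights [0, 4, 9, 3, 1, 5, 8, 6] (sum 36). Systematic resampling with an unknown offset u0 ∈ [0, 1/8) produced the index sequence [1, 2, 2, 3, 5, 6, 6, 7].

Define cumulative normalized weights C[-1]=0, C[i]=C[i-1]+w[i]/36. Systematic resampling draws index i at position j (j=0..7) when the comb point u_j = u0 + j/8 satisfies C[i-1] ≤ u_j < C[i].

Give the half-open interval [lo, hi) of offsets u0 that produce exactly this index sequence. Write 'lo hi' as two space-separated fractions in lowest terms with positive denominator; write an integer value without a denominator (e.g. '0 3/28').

0 5/72

C = [0, 1/9, 13/36, 4/9, 17/36, 11/18, 5/6, 1]
j=0 picked index 1: u0 ∈ [0, 1/9)
j=1 picked index 2: u0 ∈ [-1/72, 17/72)
j=2 picked index 2: u0 ∈ [-5/36, 1/9)
j=3 picked index 3: u0 ∈ [-1/72, 5/72)
j=4 picked index 5: u0 ∈ [-1/36, 1/9)
j=5 picked index 6: u0 ∈ [-1/72, 5/24)
j=6 picked index 6: u0 ∈ [-5/36, 1/12)
j=7 picked index 7: u0 ∈ [-1/24, 1/8)
intersection: [0, 5/72)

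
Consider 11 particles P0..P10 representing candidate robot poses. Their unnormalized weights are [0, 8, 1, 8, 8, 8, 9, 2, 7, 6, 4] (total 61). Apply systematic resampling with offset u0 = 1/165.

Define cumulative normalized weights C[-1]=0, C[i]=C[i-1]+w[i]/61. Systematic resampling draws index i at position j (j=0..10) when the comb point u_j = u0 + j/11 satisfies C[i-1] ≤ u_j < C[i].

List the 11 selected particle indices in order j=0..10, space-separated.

1 1 3 4 4 5 6 6 8 8 9

C = [0, 8/61, 9/61, 17/61, 25/61, 33/61, 42/61, 44/61, 51/61, 57/61, 1]
j=0: u_0=1/165 ∈ [0, 8/61) → index 1
j=1: u_1=16/165 ∈ [0, 8/61) → index 1
j=2: u_2=31/165 ∈ [9/61, 17/61) → index 3
j=3: u_3=46/165 ∈ [17/61, 25/61) → index 4
j=4: u_4=61/165 ∈ [17/61, 25/61) → index 4
j=5: u_5=76/165 ∈ [25/61, 33/61) → index 5
j=6: u_6=91/165 ∈ [33/61, 42/61) → index 6
j=7: u_7=106/165 ∈ [33/61, 42/61) → index 6
j=8: u_8=11/15 ∈ [44/61, 51/61) → index 8
j=9: u_9=136/165 ∈ [44/61, 51/61) → index 8
j=10: u_10=151/165 ∈ [51/61, 57/61) → index 9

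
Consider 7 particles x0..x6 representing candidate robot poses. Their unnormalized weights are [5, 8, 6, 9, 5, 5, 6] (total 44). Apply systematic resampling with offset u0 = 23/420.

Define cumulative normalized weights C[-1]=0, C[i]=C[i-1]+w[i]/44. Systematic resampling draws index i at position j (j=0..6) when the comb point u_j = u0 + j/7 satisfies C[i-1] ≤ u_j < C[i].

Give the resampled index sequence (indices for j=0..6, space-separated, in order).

0 1 2 3 3 5 6

C = [5/44, 13/44, 19/44, 7/11, 3/4, 19/22, 1]
j=0: u_0=23/420 ∈ [0, 5/44) → index 0
j=1: u_1=83/420 ∈ [5/44, 13/44) → index 1
j=2: u_2=143/420 ∈ [13/44, 19/44) → index 2
j=3: u_3=29/60 ∈ [19/44, 7/11) → index 3
j=4: u_4=263/420 ∈ [19/44, 7/11) → index 3
j=5: u_5=323/420 ∈ [3/4, 19/22) → index 5
j=6: u_6=383/420 ∈ [19/22, 1) → index 6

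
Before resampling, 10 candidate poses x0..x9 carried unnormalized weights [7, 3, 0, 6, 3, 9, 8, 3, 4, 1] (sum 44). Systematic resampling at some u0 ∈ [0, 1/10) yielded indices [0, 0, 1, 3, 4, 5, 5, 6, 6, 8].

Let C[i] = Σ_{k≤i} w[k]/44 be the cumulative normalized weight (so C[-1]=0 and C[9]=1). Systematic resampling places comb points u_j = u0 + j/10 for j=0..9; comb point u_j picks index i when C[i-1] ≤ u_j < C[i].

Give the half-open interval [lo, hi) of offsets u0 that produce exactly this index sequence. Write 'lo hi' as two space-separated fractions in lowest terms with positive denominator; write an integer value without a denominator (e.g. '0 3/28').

C = [7/44, 5/22, 5/22, 4/11, 19/44, 7/11, 9/11, 39/44, 43/44, 1]
j=0 picked index 0: u0 ∈ [0, 7/44)
j=1 picked index 0: u0 ∈ [-1/10, 13/220)
j=2 picked index 1: u0 ∈ [-9/220, 3/110)
j=3 picked index 3: u0 ∈ [-4/55, 7/110)
j=4 picked index 4: u0 ∈ [-2/55, 7/220)
j=5 picked index 5: u0 ∈ [-3/44, 3/22)
j=6 picked index 5: u0 ∈ [-37/220, 2/55)
j=7 picked index 6: u0 ∈ [-7/110, 13/110)
j=8 picked index 6: u0 ∈ [-9/55, 1/55)
j=9 picked index 8: u0 ∈ [-3/220, 17/220)
intersection: [0, 1/55)

0 1/55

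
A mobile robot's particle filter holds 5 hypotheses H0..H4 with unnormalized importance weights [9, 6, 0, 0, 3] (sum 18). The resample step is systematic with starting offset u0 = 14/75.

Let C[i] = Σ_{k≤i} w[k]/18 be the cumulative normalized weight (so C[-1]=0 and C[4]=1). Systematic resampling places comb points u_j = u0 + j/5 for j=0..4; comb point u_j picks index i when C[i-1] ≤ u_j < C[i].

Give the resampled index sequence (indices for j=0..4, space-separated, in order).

C = [1/2, 5/6, 5/6, 5/6, 1]
j=0: u_0=14/75 ∈ [0, 1/2) → index 0
j=1: u_1=29/75 ∈ [0, 1/2) → index 0
j=2: u_2=44/75 ∈ [1/2, 5/6) → index 1
j=3: u_3=59/75 ∈ [1/2, 5/6) → index 1
j=4: u_4=74/75 ∈ [5/6, 1) → index 4

0 0 1 1 4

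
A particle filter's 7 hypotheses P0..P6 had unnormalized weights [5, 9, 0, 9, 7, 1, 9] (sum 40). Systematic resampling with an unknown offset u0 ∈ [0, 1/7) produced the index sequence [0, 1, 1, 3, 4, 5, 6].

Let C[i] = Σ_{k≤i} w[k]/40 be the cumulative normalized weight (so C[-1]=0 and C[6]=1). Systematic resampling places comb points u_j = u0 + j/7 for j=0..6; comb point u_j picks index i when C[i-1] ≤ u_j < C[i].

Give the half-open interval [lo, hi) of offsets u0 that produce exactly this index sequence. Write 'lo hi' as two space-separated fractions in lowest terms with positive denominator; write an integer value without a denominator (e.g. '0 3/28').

C = [1/8, 7/20, 7/20, 23/40, 3/4, 31/40, 1]
j=0 picked index 0: u0 ∈ [0, 1/8)
j=1 picked index 1: u0 ∈ [-1/56, 29/140)
j=2 picked index 1: u0 ∈ [-9/56, 9/140)
j=3 picked index 3: u0 ∈ [-11/140, 41/280)
j=4 picked index 4: u0 ∈ [1/280, 5/28)
j=5 picked index 5: u0 ∈ [1/28, 17/280)
j=6 picked index 6: u0 ∈ [-23/280, 1/7)
intersection: [1/28, 17/280)

1/28 17/280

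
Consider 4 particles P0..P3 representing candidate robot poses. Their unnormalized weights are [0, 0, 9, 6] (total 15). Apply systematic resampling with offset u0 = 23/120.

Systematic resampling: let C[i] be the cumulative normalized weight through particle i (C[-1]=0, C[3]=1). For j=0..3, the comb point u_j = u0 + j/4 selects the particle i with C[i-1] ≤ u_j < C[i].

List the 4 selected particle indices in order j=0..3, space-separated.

2 2 3 3

C = [0, 0, 3/5, 1]
j=0: u_0=23/120 ∈ [0, 3/5) → index 2
j=1: u_1=53/120 ∈ [0, 3/5) → index 2
j=2: u_2=83/120 ∈ [3/5, 1) → index 3
j=3: u_3=113/120 ∈ [3/5, 1) → index 3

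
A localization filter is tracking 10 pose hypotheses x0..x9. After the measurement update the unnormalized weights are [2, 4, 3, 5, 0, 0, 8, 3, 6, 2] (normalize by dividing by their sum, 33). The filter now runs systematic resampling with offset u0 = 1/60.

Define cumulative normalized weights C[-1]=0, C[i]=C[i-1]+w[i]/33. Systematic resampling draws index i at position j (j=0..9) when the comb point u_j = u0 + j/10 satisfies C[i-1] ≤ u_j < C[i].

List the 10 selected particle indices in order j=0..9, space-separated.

0 1 2 3 3 6 6 7 8 8

C = [2/33, 2/11, 3/11, 14/33, 14/33, 14/33, 2/3, 25/33, 31/33, 1]
j=0: u_0=1/60 ∈ [0, 2/33) → index 0
j=1: u_1=7/60 ∈ [2/33, 2/11) → index 1
j=2: u_2=13/60 ∈ [2/11, 3/11) → index 2
j=3: u_3=19/60 ∈ [3/11, 14/33) → index 3
j=4: u_4=5/12 ∈ [3/11, 14/33) → index 3
j=5: u_5=31/60 ∈ [14/33, 2/3) → index 6
j=6: u_6=37/60 ∈ [14/33, 2/3) → index 6
j=7: u_7=43/60 ∈ [2/3, 25/33) → index 7
j=8: u_8=49/60 ∈ [25/33, 31/33) → index 8
j=9: u_9=11/12 ∈ [25/33, 31/33) → index 8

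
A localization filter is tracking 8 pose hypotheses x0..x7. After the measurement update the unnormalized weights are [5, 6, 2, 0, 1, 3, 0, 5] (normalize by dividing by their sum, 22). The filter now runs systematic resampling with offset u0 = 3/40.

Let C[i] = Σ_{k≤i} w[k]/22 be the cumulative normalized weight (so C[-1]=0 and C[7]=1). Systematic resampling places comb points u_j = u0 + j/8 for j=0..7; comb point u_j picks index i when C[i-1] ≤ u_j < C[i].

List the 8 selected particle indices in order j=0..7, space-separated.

C = [5/22, 1/2, 13/22, 13/22, 7/11, 17/22, 17/22, 1]
j=0: u_0=3/40 ∈ [0, 5/22) → index 0
j=1: u_1=1/5 ∈ [0, 5/22) → index 0
j=2: u_2=13/40 ∈ [5/22, 1/2) → index 1
j=3: u_3=9/20 ∈ [5/22, 1/2) → index 1
j=4: u_4=23/40 ∈ [1/2, 13/22) → index 2
j=5: u_5=7/10 ∈ [7/11, 17/22) → index 5
j=6: u_6=33/40 ∈ [17/22, 1) → index 7
j=7: u_7=19/20 ∈ [17/22, 1) → index 7

0 0 1 1 2 5 7 7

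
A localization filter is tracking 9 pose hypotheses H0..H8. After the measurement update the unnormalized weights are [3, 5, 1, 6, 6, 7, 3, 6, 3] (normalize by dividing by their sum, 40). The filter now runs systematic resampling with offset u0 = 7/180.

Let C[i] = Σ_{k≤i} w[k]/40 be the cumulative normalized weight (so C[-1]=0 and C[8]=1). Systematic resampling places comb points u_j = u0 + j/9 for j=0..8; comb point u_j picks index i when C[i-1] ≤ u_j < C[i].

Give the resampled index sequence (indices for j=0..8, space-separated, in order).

0 1 3 3 4 5 6 7 8

C = [3/40, 1/5, 9/40, 3/8, 21/40, 7/10, 31/40, 37/40, 1]
j=0: u_0=7/180 ∈ [0, 3/40) → index 0
j=1: u_1=3/20 ∈ [3/40, 1/5) → index 1
j=2: u_2=47/180 ∈ [9/40, 3/8) → index 3
j=3: u_3=67/180 ∈ [9/40, 3/8) → index 3
j=4: u_4=29/60 ∈ [3/8, 21/40) → index 4
j=5: u_5=107/180 ∈ [21/40, 7/10) → index 5
j=6: u_6=127/180 ∈ [7/10, 31/40) → index 6
j=7: u_7=49/60 ∈ [31/40, 37/40) → index 7
j=8: u_8=167/180 ∈ [37/40, 1) → index 8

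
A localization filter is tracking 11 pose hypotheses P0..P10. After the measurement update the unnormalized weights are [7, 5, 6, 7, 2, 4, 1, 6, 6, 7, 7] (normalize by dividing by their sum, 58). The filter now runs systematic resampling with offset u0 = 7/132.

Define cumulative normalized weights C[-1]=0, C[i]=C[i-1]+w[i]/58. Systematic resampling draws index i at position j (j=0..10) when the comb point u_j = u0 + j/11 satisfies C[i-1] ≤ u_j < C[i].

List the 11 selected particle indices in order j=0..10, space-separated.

C = [7/58, 6/29, 9/29, 25/58, 27/58, 31/58, 16/29, 19/29, 22/29, 51/58, 1]
j=0: u_0=7/132 ∈ [0, 7/58) → index 0
j=1: u_1=19/132 ∈ [7/58, 6/29) → index 1
j=2: u_2=31/132 ∈ [6/29, 9/29) → index 2
j=3: u_3=43/132 ∈ [9/29, 25/58) → index 3
j=4: u_4=5/12 ∈ [9/29, 25/58) → index 3
j=5: u_5=67/132 ∈ [27/58, 31/58) → index 5
j=6: u_6=79/132 ∈ [16/29, 19/29) → index 7
j=7: u_7=91/132 ∈ [19/29, 22/29) → index 8
j=8: u_8=103/132 ∈ [22/29, 51/58) → index 9
j=9: u_9=115/132 ∈ [22/29, 51/58) → index 9
j=10: u_10=127/132 ∈ [51/58, 1) → index 10

0 1 2 3 3 5 7 8 9 9 10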